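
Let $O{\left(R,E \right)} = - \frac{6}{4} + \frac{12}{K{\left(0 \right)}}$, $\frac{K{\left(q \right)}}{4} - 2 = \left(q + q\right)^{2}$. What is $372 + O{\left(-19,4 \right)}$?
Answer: $372$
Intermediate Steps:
$K{\left(q \right)} = 8 + 16 q^{2}$ ($K{\left(q \right)} = 8 + 4 \left(q + q\right)^{2} = 8 + 4 \left(2 q\right)^{2} = 8 + 4 \cdot 4 q^{2} = 8 + 16 q^{2}$)
$O{\left(R,E \right)} = 0$ ($O{\left(R,E \right)} = - \frac{6}{4} + \frac{12}{8 + 16 \cdot 0^{2}} = \left(-6\right) \frac{1}{4} + \frac{12}{8 + 16 \cdot 0} = - \frac{3}{2} + \frac{12}{8 + 0} = - \frac{3}{2} + \frac{12}{8} = - \frac{3}{2} + 12 \cdot \frac{1}{8} = - \frac{3}{2} + \frac{3}{2} = 0$)
$372 + O{\left(-19,4 \right)} = 372 + 0 = 372$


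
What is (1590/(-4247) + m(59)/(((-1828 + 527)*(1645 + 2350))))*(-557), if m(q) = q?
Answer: 4603197066011/22073761265 ≈ 208.54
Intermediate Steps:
(1590/(-4247) + m(59)/(((-1828 + 527)*(1645 + 2350))))*(-557) = (1590/(-4247) + 59/(((-1828 + 527)*(1645 + 2350))))*(-557) = (1590*(-1/4247) + 59/((-1301*3995)))*(-557) = (-1590/4247 + 59/(-5197495))*(-557) = (-1590/4247 + 59*(-1/5197495))*(-557) = (-1590/4247 - 59/5197495)*(-557) = -8264267623/22073761265*(-557) = 4603197066011/22073761265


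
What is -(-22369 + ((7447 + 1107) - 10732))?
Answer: 24547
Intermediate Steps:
-(-22369 + ((7447 + 1107) - 10732)) = -(-22369 + (8554 - 10732)) = -(-22369 - 2178) = -1*(-24547) = 24547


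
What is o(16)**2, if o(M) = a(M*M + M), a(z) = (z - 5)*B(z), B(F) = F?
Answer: 5274245376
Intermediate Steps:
a(z) = z*(-5 + z) (a(z) = (z - 5)*z = (-5 + z)*z = z*(-5 + z))
o(M) = (M + M**2)*(-5 + M + M**2) (o(M) = (M*M + M)*(-5 + (M*M + M)) = (M**2 + M)*(-5 + (M**2 + M)) = (M + M**2)*(-5 + (M + M**2)) = (M + M**2)*(-5 + M + M**2))
o(16)**2 = (16*(1 + 16)*(-5 + 16*(1 + 16)))**2 = (16*17*(-5 + 16*17))**2 = (16*17*(-5 + 272))**2 = (16*17*267)**2 = 72624**2 = 5274245376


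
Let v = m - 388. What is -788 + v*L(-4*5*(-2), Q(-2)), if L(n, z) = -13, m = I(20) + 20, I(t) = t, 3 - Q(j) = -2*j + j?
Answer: 3736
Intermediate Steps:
Q(j) = 3 + j (Q(j) = 3 - (-2*j + j) = 3 - (-1)*j = 3 + j)
m = 40 (m = 20 + 20 = 40)
v = -348 (v = 40 - 388 = -348)
-788 + v*L(-4*5*(-2), Q(-2)) = -788 - 348*(-13) = -788 + 4524 = 3736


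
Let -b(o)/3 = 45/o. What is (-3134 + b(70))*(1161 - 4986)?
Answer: 167928975/14 ≈ 1.1995e+7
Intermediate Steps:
b(o) = -135/o
(-3134 + b(70))*(1161 - 4986) = (-3134 - 135/70)*(1161 - 4986) = (-3134 - 135*1/70)*(-3825) = (-3134 - 27/14)*(-3825) = -43903/14*(-3825) = 167928975/14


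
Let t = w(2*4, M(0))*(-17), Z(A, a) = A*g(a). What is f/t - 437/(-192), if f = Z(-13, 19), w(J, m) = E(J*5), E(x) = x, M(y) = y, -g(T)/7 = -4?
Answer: 45881/16320 ≈ 2.8113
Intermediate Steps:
g(T) = 28 (g(T) = -7*(-4) = 28)
w(J, m) = 5*J (w(J, m) = J*5 = 5*J)
Z(A, a) = 28*A (Z(A, a) = A*28 = 28*A)
f = -364 (f = 28*(-13) = -364)
t = -680 (t = (5*(2*4))*(-17) = (5*8)*(-17) = 40*(-17) = -680)
f/t - 437/(-192) = -364/(-680) - 437/(-192) = -364*(-1/680) - 437*(-1/192) = 91/170 + 437/192 = 45881/16320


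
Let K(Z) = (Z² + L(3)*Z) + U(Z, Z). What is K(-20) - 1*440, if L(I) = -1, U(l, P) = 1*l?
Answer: -40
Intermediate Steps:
U(l, P) = l
K(Z) = Z² (K(Z) = (Z² - Z) + Z = Z²)
K(-20) - 1*440 = (-20)² - 1*440 = 400 - 440 = -40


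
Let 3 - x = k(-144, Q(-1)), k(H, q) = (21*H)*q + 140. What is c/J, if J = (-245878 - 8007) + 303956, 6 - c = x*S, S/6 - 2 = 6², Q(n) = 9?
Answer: -6174006/50071 ≈ -123.31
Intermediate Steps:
k(H, q) = 140 + 21*H*q (k(H, q) = 21*H*q + 140 = 140 + 21*H*q)
S = 228 (S = 12 + 6*6² = 12 + 6*36 = 12 + 216 = 228)
x = 27079 (x = 3 - (140 + 21*(-144)*9) = 3 - (140 - 27216) = 3 - 1*(-27076) = 3 + 27076 = 27079)
c = -6174006 (c = 6 - 27079*228 = 6 - 1*6174012 = 6 - 6174012 = -6174006)
J = 50071 (J = -253885 + 303956 = 50071)
c/J = -6174006/50071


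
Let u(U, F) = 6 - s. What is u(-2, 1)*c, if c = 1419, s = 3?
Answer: 4257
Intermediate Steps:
u(U, F) = 3 (u(U, F) = 6 - 1*3 = 6 - 3 = 3)
u(-2, 1)*c = 3*1419 = 4257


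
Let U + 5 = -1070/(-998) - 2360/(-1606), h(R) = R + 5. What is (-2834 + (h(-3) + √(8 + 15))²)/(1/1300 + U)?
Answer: 1462183422700/1280177303 - 2083624400*√23/1280177303 ≈ 1134.4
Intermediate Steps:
h(R) = 5 + R
U = -985060/400697 (U = -5 + (-1070/(-998) - 2360/(-1606)) = -5 + (-1070*(-1/998) - 2360*(-1/1606)) = -5 + (535/499 + 1180/803) = -5 + 1018425/400697 = -985060/400697 ≈ -2.4584)
(-2834 + (h(-3) + √(8 + 15))²)/(1/1300 + U) = (-2834 + ((5 - 3) + √(8 + 15))²)/(1/1300 - 985060/400697) = (-2834 + (2 + √23)²)/(1/1300 - 985060/400697) = (-2834 + (2 + √23)²)/(-1280177303/520906100) = (-2834 + (2 + √23)²)*(-520906100/1280177303) = 1476247887400/1280177303 - 520906100*(2 + √23)²/1280177303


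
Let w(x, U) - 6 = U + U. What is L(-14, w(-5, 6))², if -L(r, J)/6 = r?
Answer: 7056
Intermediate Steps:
w(x, U) = 6 + 2*U (w(x, U) = 6 + (U + U) = 6 + 2*U)
L(r, J) = -6*r
L(-14, w(-5, 6))² = (-6*(-14))² = 84² = 7056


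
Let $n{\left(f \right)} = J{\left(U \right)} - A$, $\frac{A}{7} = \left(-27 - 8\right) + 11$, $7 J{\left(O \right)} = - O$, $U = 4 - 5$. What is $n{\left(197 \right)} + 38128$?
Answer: $\frac{268073}{7} \approx 38296.0$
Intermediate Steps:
$U = -1$
$J{\left(O \right)} = - \frac{O}{7}$ ($J{\left(O \right)} = \frac{\left(-1\right) O}{7} = - \frac{O}{7}$)
$A = -168$ ($A = 7 \left(\left(-27 - 8\right) + 11\right) = 7 \left(-35 + 11\right) = 7 \left(-24\right) = -168$)
$n{\left(f \right)} = \frac{1177}{7}$ ($n{\left(f \right)} = \left(- \frac{1}{7}\right) \left(-1\right) - -168 = \frac{1}{7} + 168 = \frac{1177}{7}$)
$n{\left(197 \right)} + 38128 = \frac{1177}{7} + 38128 = \frac{268073}{7}$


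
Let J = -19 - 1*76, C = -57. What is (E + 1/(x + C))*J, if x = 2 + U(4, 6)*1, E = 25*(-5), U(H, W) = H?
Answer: 605720/51 ≈ 11877.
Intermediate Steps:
E = -125
x = 6 (x = 2 + 4*1 = 2 + 4 = 6)
J = -95 (J = -19 - 76 = -95)
(E + 1/(x + C))*J = (-125 + 1/(6 - 57))*(-95) = (-125 + 1/(-51))*(-95) = (-125 - 1/51)*(-95) = -6376/51*(-95) = 605720/51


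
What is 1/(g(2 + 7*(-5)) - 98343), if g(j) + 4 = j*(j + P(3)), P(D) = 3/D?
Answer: -1/97291 ≈ -1.0278e-5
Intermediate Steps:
g(j) = -4 + j*(1 + j) (g(j) = -4 + j*(j + 3/3) = -4 + j*(j + 3*(⅓)) = -4 + j*(j + 1) = -4 + j*(1 + j))
1/(g(2 + 7*(-5)) - 98343) = 1/((-4 + (2 + 7*(-5)) + (2 + 7*(-5))²) - 98343) = 1/((-4 + (2 - 35) + (2 - 35)²) - 98343) = 1/((-4 - 33 + (-33)²) - 98343) = 1/((-4 - 33 + 1089) - 98343) = 1/(1052 - 98343) = 1/(-97291) = -1/97291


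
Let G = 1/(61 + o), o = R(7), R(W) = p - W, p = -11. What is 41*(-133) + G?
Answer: -234478/43 ≈ -5453.0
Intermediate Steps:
R(W) = -11 - W
o = -18 (o = -11 - 1*7 = -11 - 7 = -18)
G = 1/43 (G = 1/(61 - 18) = 1/43 ≈ 0.023256)
41*(-133) + G = 41*(-133) + 1/43 = -5453 + 1/43 = -234478/43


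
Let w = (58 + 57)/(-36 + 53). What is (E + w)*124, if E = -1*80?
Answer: -154380/17 ≈ -9081.2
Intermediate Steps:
E = -80
w = 115/17 ≈ 6.7647
(E + w)*124 = (-80 + 115/17)*124 = -1245/17*124 = -154380/17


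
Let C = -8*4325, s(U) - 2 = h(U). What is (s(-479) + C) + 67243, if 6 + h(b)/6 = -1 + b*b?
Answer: 1409249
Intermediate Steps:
h(b) = -42 + 6*b² (h(b) = -36 + 6*(-1 + b*b) = -36 + 6*(-1 + b²) = -36 + (-6 + 6*b²) = -42 + 6*b²)
s(U) = -40 + 6*U² (s(U) = 2 + (-42 + 6*U²) = -40 + 6*U²)
C = -34600
(s(-479) + C) + 67243 = ((-40 + 6*(-479)²) - 34600) + 67243 = ((-40 + 6*229441) - 34600) + 67243 = ((-40 + 1376646) - 34600) + 67243 = (1376606 - 34600) + 67243 = 1342006 + 67243 = 1409249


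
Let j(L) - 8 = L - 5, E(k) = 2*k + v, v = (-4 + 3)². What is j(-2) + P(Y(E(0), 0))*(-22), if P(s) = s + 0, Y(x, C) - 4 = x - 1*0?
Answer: -109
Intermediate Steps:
v = 1 (v = (-1)² = 1)
E(k) = 1 + 2*k (E(k) = 2*k + 1 = 1 + 2*k)
Y(x, C) = 4 + x (Y(x, C) = 4 + (x - 1*0) = 4 + (x + 0) = 4 + x)
P(s) = s
j(L) = 3 + L (j(L) = 8 + (L - 5) = 8 + (-5 + L) = 3 + L)
j(-2) + P(Y(E(0), 0))*(-22) = (3 - 2) + (4 + (1 + 2*0))*(-22) = 1 + (4 + (1 + 0))*(-22) = 1 + (4 + 1)*(-22) = 1 + 5*(-22) = 1 - 110 = -109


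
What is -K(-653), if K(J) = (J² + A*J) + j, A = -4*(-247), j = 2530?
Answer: 216225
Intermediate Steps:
A = 988
K(J) = 2530 + J² + 988*J (K(J) = (J² + 988*J) + 2530 = 2530 + J² + 988*J)
-K(-653) = -(2530 + (-653)² + 988*(-653)) = -(2530 + 426409 - 645164) = -1*(-216225) = 216225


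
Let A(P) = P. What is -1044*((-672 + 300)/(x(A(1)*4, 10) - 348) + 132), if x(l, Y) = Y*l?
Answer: -10708308/77 ≈ -1.3907e+5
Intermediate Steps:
-1044*((-672 + 300)/(x(A(1)*4, 10) - 348) + 132) = -1044*((-672 + 300)/(10*(1*4) - 348) + 132) = -1044*(-372/(10*4 - 348) + 132) = -1044*(-372/(40 - 348) + 132) = -1044*(-372/(-308) + 132) = -1044*(-372*(-1/308) + 132) = -1044*(93/77 + 132) = -1044*10257/77 = -10708308/77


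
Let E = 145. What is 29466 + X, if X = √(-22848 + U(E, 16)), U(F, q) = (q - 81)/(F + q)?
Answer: 29466 + I*√592253473/161 ≈ 29466.0 + 151.16*I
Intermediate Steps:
U(F, q) = (-81 + q)/(F + q)
X = I*√592253473/161 (X = √(-22848 + (-81 + 16)/(145 + 16)) = √(-22848 - 65/161) = √(-3678593/161) = I*√592253473/161 ≈ 151.16*I)
29466 + X = 29466 + I*√592253473/161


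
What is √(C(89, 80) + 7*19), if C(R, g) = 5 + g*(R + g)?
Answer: √13658 ≈ 116.87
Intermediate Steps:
√(C(89, 80) + 7*19) = √((5 + 80² + 89*80) + 7*19) = √((5 + 6400 + 7120) + 133) = √(13525 + 133) = √13658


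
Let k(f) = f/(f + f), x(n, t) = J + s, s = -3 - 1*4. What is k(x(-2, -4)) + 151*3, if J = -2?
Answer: 907/2 ≈ 453.50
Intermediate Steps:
s = -7 (s = -3 - 4 = -7)
x(n, t) = -9 (x(n, t) = -2 - 7 = -9)
k(f) = ½ (k(f) = f/((2*f)) = f*(1/(2*f)) = ½)
k(x(-2, -4)) + 151*3 = ½ + 151*3 = ½ + 453 = 907/2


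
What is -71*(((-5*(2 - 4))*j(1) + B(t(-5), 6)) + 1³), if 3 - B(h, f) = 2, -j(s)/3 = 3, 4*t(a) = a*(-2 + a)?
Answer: 6248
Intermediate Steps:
t(a) = a*(-2 + a)/4 (t(a) = (a*(-2 + a))/4 = a*(-2 + a)/4)
j(s) = -9 (j(s) = -3*3 = -9)
B(h, f) = 1 (B(h, f) = 3 - 1*2 = 3 - 2 = 1)
-71*(((-5*(2 - 4))*j(1) + B(t(-5), 6)) + 1³) = -71*((-5*(2 - 4)*(-9) + 1) + 1³) = -71*((-5*(-2)*(-9) + 1) + 1) = -71*((10*(-9) + 1) + 1) = -71*((-90 + 1) + 1) = -71*(-89 + 1) = -71*(-88) = 6248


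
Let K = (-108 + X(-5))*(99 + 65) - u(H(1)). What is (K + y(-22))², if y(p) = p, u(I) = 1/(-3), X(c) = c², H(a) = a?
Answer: 1672891801/9 ≈ 1.8588e+8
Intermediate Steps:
u(I) = -⅓
K = -40835/3 (K = (-108 + (-5)²)*(99 + 65) - 1*(-⅓) = (-108 + 25)*164 + ⅓ = -83*164 + ⅓ = -13612 + ⅓ = -40835/3 ≈ -13612.)
(K + y(-22))² = (-40835/3 - 22)² = (-40901/3)² = 1672891801/9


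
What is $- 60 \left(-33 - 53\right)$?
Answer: $5160$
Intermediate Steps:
$- 60 \left(-33 - 53\right) = \left(-60\right) \left(-86\right) = 5160$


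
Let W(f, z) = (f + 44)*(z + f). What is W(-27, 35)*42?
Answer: 5712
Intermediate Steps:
W(f, z) = (44 + f)*(f + z)
W(-27, 35)*42 = ((-27)² + 44*(-27) + 44*35 - 27*35)*42 = (729 - 1188 + 1540 - 945)*42 = 136*42 = 5712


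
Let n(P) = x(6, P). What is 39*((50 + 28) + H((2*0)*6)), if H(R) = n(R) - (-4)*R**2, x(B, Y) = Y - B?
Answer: 2808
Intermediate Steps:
n(P) = -6 + P (n(P) = P - 1*6 = P - 6 = -6 + P)
H(R) = -6 + R + 4*R**2 (H(R) = (-6 + R) - (-4)*R**2 = (-6 + R) + 4*R**2 = -6 + R + 4*R**2)
39*((50 + 28) + H((2*0)*6)) = 39*((50 + 28) + (-6 + (2*0)*6 + 4*((2*0)*6)**2)) = 39*(78 + (-6 + 0*6 + 4*(0*6)**2)) = 39*(78 + (-6 + 0 + 4*0**2)) = 39*(78 + (-6 + 0 + 4*0)) = 39*(78 + (-6 + 0 + 0)) = 39*(78 - 6) = 39*72 = 2808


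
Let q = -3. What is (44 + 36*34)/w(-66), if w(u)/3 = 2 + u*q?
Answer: 317/150 ≈ 2.1133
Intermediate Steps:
w(u) = 6 - 9*u (w(u) = 3*(2 + u*(-3)) = 3*(2 - 3*u) = 6 - 9*u)
(44 + 36*34)/w(-66) = (44 + 36*34)/(6 - 9*(-66)) = (44 + 1224)/(6 + 594) = 1268/600 = 1268*(1/600) = 317/150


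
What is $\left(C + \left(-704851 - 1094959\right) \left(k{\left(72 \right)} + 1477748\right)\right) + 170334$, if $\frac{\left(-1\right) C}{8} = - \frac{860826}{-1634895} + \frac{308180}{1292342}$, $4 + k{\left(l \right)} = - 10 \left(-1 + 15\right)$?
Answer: $- \frac{49288677316057052257634}{18533714685} \approx -2.6594 \cdot 10^{12}$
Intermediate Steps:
$k{\left(l \right)} = -144$ ($k{\left(l \right)} = -4 - 10 \left(-1 + 15\right) = -4 - 140 = -144$)
$C = - \frac{113426213024}{18533714685}$ ($C = - 8 \left(- \frac{860826}{-1634895} + \frac{308180}{1292342}\right) = - 8 \left(\left(-860826\right) \left(- \frac{1}{1634895}\right) + 308180 \cdot \frac{1}{1292342}\right) = - 8 \left(\frac{286942}{544965} + \frac{8110}{34009}\right) = \left(-8\right) \frac{14178276628}{18533714685} = - \frac{113426213024}{18533714685} \approx -6.12$)
$\left(C + \left(-704851 - 1094959\right) \left(k{\left(72 \right)} + 1477748\right)\right) + 170334 = \left(- \frac{113426213024}{18533714685} + \left(-704851 - 1094959\right) \left(-144 + 1477748\right)\right) + 170334 = \left(- \frac{113426213024}{18533714685} - 2659406455240\right) + 170334 = - \frac{49288680472978809412424}{18533714685} + 170334 = - \frac{49288677316057052257634}{18533714685}$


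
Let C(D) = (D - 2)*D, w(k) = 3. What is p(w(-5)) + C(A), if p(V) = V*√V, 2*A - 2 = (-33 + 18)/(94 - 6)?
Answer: -30751/30976 + 3*√3 ≈ 4.2034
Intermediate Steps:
A = 161/176 (A = 1 + ((-33 + 18)/(94 - 6))/2 = 1 + (-15/88)/2 = 1 + (-15*1/88)/2 = 1 + (½)*(-15/88) = 1 - 15/176 = 161/176 ≈ 0.91477)
p(V) = V^(3/2)
C(D) = D*(-2 + D) (C(D) = (-2 + D)*D = D*(-2 + D))
p(w(-5)) + C(A) = 3^(3/2) + 161*(-2 + 161/176)/176 = 3*√3 + (161/176)*(-191/176) = 3*√3 - 30751/30976 = -30751/30976 + 3*√3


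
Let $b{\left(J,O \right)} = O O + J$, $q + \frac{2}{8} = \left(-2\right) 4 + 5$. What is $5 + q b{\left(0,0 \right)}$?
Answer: $5$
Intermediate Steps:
$q = - \frac{13}{4}$ ($q = - \frac{1}{4} + \left(\left(-2\right) 4 + 5\right) = - \frac{1}{4} + \left(-8 + 5\right) = - \frac{1}{4} - 3 = - \frac{13}{4} \approx -3.25$)
$b{\left(J,O \right)} = J + O^{2}$ ($b{\left(J,O \right)} = O^{2} + J = J + O^{2}$)
$5 + q b{\left(0,0 \right)} = 5 - \frac{13 \left(0 + 0^{2}\right)}{4} = 5 - \frac{13 \left(0 + 0\right)}{4} = 5 - 0 = 5 + 0 = 5$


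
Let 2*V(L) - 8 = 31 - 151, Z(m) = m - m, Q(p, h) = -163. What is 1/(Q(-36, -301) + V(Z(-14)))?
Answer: -1/219 ≈ -0.0045662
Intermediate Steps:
Z(m) = 0
V(L) = -56 (V(L) = 4 + (31 - 151)/2 = 4 + (½)*(-120) = 4 - 60 = -56)
1/(Q(-36, -301) + V(Z(-14))) = 1/(-163 - 56) = 1/(-219) = -1/219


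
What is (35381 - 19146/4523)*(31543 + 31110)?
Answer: 10025051207401/4523 ≈ 2.2165e+9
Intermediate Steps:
(35381 - 19146/4523)*(31543 + 31110) = (35381 - 19146*1/4523)*62653 = (35381 - 19146/4523)*62653 = (160009117/4523)*62653 = 10025051207401/4523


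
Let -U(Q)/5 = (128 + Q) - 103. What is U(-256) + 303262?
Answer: 304417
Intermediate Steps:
U(Q) = -125 - 5*Q (U(Q) = -5*((128 + Q) - 103) = -5*(25 + Q) = -125 - 5*Q)
U(-256) + 303262 = (-125 - 5*(-256)) + 303262 = (-125 + 1280) + 303262 = 1155 + 303262 = 304417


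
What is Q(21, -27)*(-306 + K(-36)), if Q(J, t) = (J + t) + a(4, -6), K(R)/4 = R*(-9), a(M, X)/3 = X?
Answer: -23760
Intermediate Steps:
a(M, X) = 3*X
K(R) = -36*R (K(R) = 4*(R*(-9)) = 4*(-9*R) = -36*R)
Q(J, t) = -18 + J + t (Q(J, t) = (J + t) + 3*(-6) = (J + t) - 18 = -18 + J + t)
Q(21, -27)*(-306 + K(-36)) = (-18 + 21 - 27)*(-306 - 36*(-36)) = -24*(-306 + 1296) = -24*990 = -23760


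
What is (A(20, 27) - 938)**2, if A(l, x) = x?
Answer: 829921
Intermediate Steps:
(A(20, 27) - 938)**2 = (27 - 938)**2 = (-911)**2 = 829921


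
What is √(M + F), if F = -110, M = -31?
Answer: I*√141 ≈ 11.874*I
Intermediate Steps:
√(M + F) = √(-31 - 110) = √(-141) = I*√141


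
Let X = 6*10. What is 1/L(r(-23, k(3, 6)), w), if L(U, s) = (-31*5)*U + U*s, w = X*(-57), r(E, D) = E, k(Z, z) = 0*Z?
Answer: 1/82225 ≈ 1.2162e-5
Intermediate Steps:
k(Z, z) = 0
X = 60
w = -3420 (w = 60*(-57) = -3420)
L(U, s) = -155*U + U*s
1/L(r(-23, k(3, 6)), w) = 1/(-23*(-155 - 3420)) = 1/(-23*(-3575)) = 1/82225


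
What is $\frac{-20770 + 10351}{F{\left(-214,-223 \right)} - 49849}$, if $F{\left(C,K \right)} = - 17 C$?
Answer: $\frac{10419}{46211} \approx 0.22547$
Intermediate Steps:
$\frac{-20770 + 10351}{F{\left(-214,-223 \right)} - 49849} = \frac{-20770 + 10351}{\left(-17\right) \left(-214\right) - 49849} = - \frac{10419}{3638 - 49849} = - \frac{10419}{-46211} = \left(-10419\right) \left(- \frac{1}{46211}\right) = \frac{10419}{46211}$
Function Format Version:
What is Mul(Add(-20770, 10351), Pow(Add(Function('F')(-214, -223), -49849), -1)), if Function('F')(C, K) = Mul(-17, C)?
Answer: Rational(10419, 46211) ≈ 0.22547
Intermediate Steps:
Mul(Add(-20770, 10351), Pow(Add(Function('F')(-214, -223), -49849), -1)) = Mul(Add(-20770, 10351), Pow(Add(Mul(-17, -214), -49849), -1)) = Mul(-10419, Pow(Add(3638, -49849), -1)) = Mul(-10419, Pow(-46211, -1)) = Mul(-10419, Rational(-1, 46211)) = Rational(10419, 46211)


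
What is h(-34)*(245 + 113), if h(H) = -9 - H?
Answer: 8950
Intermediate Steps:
h(-34)*(245 + 113) = (-9 - 1*(-34))*(245 + 113) = (-9 + 34)*358 = 25*358 = 8950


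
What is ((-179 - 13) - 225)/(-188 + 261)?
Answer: -417/73 ≈ -5.7123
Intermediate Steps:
((-179 - 13) - 225)/(-188 + 261) = (-192 - 225)/73 = -417*1/73 = -417/73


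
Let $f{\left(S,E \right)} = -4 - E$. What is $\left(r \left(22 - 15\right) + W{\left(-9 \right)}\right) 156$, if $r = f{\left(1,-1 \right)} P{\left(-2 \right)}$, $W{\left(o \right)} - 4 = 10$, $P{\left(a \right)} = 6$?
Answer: $-17472$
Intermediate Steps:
$W{\left(o \right)} = 14$ ($W{\left(o \right)} = 4 + 10 = 14$)
$r = -18$ ($r = \left(-4 - -1\right) 6 = \left(-4 + 1\right) 6 = \left(-3\right) 6 = -18$)
$\left(r \left(22 - 15\right) + W{\left(-9 \right)}\right) 156 = \left(- 18 \left(22 - 15\right) + 14\right) 156 = \left(\left(-18\right) 7 + 14\right) 156 = \left(-126 + 14\right) 156 = \left(-112\right) 156 = -17472$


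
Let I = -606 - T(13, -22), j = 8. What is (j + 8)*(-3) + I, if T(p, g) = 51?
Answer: -705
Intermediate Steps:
I = -657 (I = -606 - 1*51 = -606 - 51 = -657)
(j + 8)*(-3) + I = (8 + 8)*(-3) - 657 = 16*(-3) - 657 = -48 - 657 = -705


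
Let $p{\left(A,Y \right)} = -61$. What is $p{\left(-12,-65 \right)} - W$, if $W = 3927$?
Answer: $-3988$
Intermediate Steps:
$p{\left(-12,-65 \right)} - W = -61 - 3927 = -3988$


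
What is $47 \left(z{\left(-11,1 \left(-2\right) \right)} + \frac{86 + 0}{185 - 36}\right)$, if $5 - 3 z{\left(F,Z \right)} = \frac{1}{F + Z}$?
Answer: $\frac{206612}{1937} \approx 106.67$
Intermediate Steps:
$z{\left(F,Z \right)} = \frac{5}{3} - \frac{1}{3 \left(F + Z\right)}$
$47 \left(z{\left(-11,1 \left(-2\right) \right)} + \frac{86 + 0}{185 - 36}\right) = 47 \left(\frac{-1 + 5 \left(-11\right) + 5 \cdot 1 \left(-2\right)}{3 \left(-11 + 1 \left(-2\right)\right)} + \frac{86 + 0}{185 - 36}\right) = 47 \left(\frac{-1 - 55 + 5 \left(-2\right)}{3 \left(-11 - 2\right)} + \frac{86}{149}\right) = 47 \left(\frac{-1 - 55 - 10}{3 \left(-13\right)} + 86 \cdot \frac{1}{149}\right) = 47 \left(\frac{1}{3} \left(- \frac{1}{13}\right) \left(-66\right) + \frac{86}{149}\right) = 47 \left(\frac{22}{13} + \frac{86}{149}\right) = 47 \cdot \frac{4396}{1937} = \frac{206612}{1937}$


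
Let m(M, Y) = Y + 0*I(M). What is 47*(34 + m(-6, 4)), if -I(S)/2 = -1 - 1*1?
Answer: 1786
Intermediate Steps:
I(S) = 4 (I(S) = -2*(-1 - 1*1) = -2*(-1 - 1) = -2*(-2) = 4)
m(M, Y) = Y (m(M, Y) = Y + 0*4 = Y + 0 = Y)
47*(34 + m(-6, 4)) = 47*(34 + 4) = 47*38 = 1786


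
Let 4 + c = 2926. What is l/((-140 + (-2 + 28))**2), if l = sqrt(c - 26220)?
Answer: I*sqrt(23298)/12996 ≈ 0.011745*I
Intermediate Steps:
c = 2922 (c = -4 + 2926 = 2922)
l = I*sqrt(23298) (l = sqrt(2922 - 26220) = sqrt(-23298) = I*sqrt(23298) ≈ 152.64*I)
l/((-140 + (-2 + 28))**2) = (I*sqrt(23298))/((-140 + (-2 + 28))**2) = (I*sqrt(23298))/((-140 + 26)**2) = (I*sqrt(23298))/((-114)**2) = (I*sqrt(23298))/12996 = (I*sqrt(23298))*(1/12996) = I*sqrt(23298)/12996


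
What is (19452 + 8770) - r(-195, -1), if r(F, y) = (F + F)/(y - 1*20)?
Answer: 197424/7 ≈ 28203.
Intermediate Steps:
r(F, y) = 2*F/(-20 + y) (r(F, y) = (2*F)/(y - 20) = (2*F)/(-20 + y) = 2*F/(-20 + y))
(19452 + 8770) - r(-195, -1) = (19452 + 8770) - 2*(-195)/(-20 - 1) = 28222 - 2*(-195)/(-21) = 28222 - 2*(-195)*(-1)/21 = 28222 - 1*130/7 = 28222 - 130/7 = 197424/7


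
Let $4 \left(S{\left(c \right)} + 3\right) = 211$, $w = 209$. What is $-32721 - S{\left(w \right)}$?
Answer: $- \frac{131083}{4} \approx -32771.0$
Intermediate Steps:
$S{\left(c \right)} = \frac{199}{4}$ ($S{\left(c \right)} = -3 + \frac{1}{4} \cdot 211 = -3 + \frac{211}{4} = \frac{199}{4}$)
$-32721 - S{\left(w \right)} = -32721 - \frac{199}{4} = - \frac{131083}{4}$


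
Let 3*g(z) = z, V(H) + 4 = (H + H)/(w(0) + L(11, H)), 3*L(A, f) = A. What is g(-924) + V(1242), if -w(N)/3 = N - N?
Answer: 4020/11 ≈ 365.45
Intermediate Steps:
w(N) = 0 (w(N) = -3*(N - N) = -3*0 = 0)
L(A, f) = A/3
V(H) = -4 + 6*H/11 (V(H) = -4 + (H + H)/(0 + (⅓)*11) = -4 + (2*H)/(0 + 11/3) = -4 + (2*H)/(11/3) = -4 + (2*H)*(3/11) = -4 + 6*H/11)
g(z) = z/3
g(-924) + V(1242) = (⅓)*(-924) + (-4 + (6/11)*1242) = -308 + (-4 + 7452/11) = -308 + 7408/11 = 4020/11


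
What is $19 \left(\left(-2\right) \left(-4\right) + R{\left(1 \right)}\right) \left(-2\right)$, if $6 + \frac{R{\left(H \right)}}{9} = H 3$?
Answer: $722$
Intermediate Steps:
$R{\left(H \right)} = -54 + 27 H$ ($R{\left(H \right)} = -54 + 9 H 3 = -54 + 9 \cdot 3 H = -54 + 27 H$)
$19 \left(\left(-2\right) \left(-4\right) + R{\left(1 \right)}\right) \left(-2\right) = 19 \left(\left(-2\right) \left(-4\right) + \left(-54 + 27 \cdot 1\right)\right) \left(-2\right) = 19 \left(8 + \left(-54 + 27\right)\right) \left(-2\right) = 19 \left(8 - 27\right) \left(-2\right) = 19 \left(-19\right) \left(-2\right) = \left(-361\right) \left(-2\right) = 722$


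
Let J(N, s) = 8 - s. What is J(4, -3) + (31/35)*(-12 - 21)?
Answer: -638/35 ≈ -18.229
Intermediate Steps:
J(4, -3) + (31/35)*(-12 - 21) = (8 - 1*(-3)) + (31/35)*(-12 - 21) = (8 + 3) + (31*(1/35))*(-33) = 11 + (31/35)*(-33) = 11 - 1023/35 = -638/35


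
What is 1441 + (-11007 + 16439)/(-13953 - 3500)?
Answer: 25144341/17453 ≈ 1440.7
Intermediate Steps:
1441 + (-11007 + 16439)/(-13953 - 3500) = 1441 + 5432/(-17453) = 1441 + 5432*(-1/17453) = 1441 - 5432/17453 = 25144341/17453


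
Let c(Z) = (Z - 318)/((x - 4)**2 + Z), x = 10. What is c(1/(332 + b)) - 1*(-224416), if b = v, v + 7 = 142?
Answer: 3772957703/16813 ≈ 2.2441e+5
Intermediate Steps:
v = 135 (v = -7 + 142 = 135)
b = 135
c(Z) = (-318 + Z)/(36 + Z) (c(Z) = (Z - 318)/((10 - 4)**2 + Z) = (-318 + Z)/(6**2 + Z) = (-318 + Z)/(36 + Z))
c(1/(332 + b)) - 1*(-224416) = (-318 + 1/(332 + 135))/(36 + 1/(332 + 135)) - 1*(-224416) = (-318 + 1/467)/(36 + 1/467) + 224416 = -148505/467/(16813/467) + 224416 = (467/16813)*(-148505/467) + 224416 = -148505/16813 + 224416 = 3772957703/16813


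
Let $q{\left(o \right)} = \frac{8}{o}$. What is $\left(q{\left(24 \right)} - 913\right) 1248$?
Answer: $-1139008$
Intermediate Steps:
$\left(q{\left(24 \right)} - 913\right) 1248 = \left(\frac{8}{24} - 913\right) 1248 = \left(8 \cdot \frac{1}{24} - 913\right) 1248 = \left(\frac{1}{3} - 913\right) 1248 = \left(- \frac{2738}{3}\right) 1248 = -1139008$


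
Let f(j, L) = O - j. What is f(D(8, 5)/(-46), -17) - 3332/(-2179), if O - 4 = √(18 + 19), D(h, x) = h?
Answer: 285820/50117 + √37 ≈ 11.786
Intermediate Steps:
O = 4 + √37 (O = 4 + √(18 + 19) = 4 + √37 ≈ 10.083)
f(j, L) = 4 + √37 - j (f(j, L) = (4 + √37) - j = 4 + √37 - j)
f(D(8, 5)/(-46), -17) - 3332/(-2179) = (4 + √37 - 8/(-46)) - 3332/(-2179) = (4 + √37 - 8*(-1)/46) - 3332*(-1/2179) = (4 + √37 - 1*(-4/23)) + 3332/2179 = (4 + √37 + 4/23) + 3332/2179 = (96/23 + √37) + 3332/2179 = 285820/50117 + √37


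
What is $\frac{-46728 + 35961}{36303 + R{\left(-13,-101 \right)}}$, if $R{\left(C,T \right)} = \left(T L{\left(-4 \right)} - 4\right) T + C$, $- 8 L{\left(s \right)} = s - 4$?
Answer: $- \frac{10767}{46895} \approx -0.2296$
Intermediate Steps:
$L{\left(s \right)} = \frac{1}{2} - \frac{s}{8}$ ($L{\left(s \right)} = - \frac{s - 4}{8} = - \frac{-4 + s}{8} = \frac{1}{2} - \frac{s}{8}$)
$R{\left(C,T \right)} = C + T \left(-4 + T\right)$ ($R{\left(C,T \right)} = \left(T \left(\frac{1}{2} - - \frac{1}{2}\right) - 4\right) T + C = \left(T \left(\frac{1}{2} + \frac{1}{2}\right) - 4\right) T + C = \left(T 1 - 4\right) T + C = \left(T - 4\right) T + C = \left(-4 + T\right) T + C = T \left(-4 + T\right) + C = C + T \left(-4 + T\right)$)
$\frac{-46728 + 35961}{36303 + R{\left(-13,-101 \right)}} = \frac{-46728 + 35961}{36303 - \left(-391 - 10201\right)} = - \frac{10767}{36303 + \left(-13 + 10201 + 404\right)} = - \frac{10767}{36303 + 10592} = - \frac{10767}{46895}$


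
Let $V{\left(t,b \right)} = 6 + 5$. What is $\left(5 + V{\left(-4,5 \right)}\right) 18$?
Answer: $288$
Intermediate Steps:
$V{\left(t,b \right)} = 11$
$\left(5 + V{\left(-4,5 \right)}\right) 18 = \left(5 + 11\right) 18 = 16 \cdot 18 = 288$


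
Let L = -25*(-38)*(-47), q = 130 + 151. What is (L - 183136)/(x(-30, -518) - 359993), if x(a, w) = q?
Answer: 113893/179856 ≈ 0.63325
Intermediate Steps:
q = 281
x(a, w) = 281
L = -44650 (L = 950*(-47) = -44650)
(L - 183136)/(x(-30, -518) - 359993) = (-44650 - 183136)/(281 - 359993) = -227786/(-359712) = -227786*(-1/359712) = 113893/179856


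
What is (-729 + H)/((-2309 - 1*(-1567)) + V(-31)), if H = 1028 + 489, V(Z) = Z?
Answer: -788/773 ≈ -1.0194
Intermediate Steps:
H = 1517
(-729 + H)/((-2309 - 1*(-1567)) + V(-31)) = (-729 + 1517)/((-2309 - 1*(-1567)) - 31) = 788/((-2309 + 1567) - 31) = 788/(-742 - 31) = 788/(-773) = 788*(-1/773) = -788/773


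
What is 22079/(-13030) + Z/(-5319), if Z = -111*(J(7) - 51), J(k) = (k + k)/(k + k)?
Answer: -63251567/23102190 ≈ -2.7379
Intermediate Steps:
J(k) = 1 (J(k) = (2*k)/((2*k)) = (2*k)*(1/(2*k)) = 1)
Z = 5550 (Z = -111*(1 - 51) = -111*(-50) = 5550)
22079/(-13030) + Z/(-5319) = 22079/(-13030) + 5550/(-5319) = 22079*(-1/13030) + 5550*(-1/5319) = -22079/13030 - 1850/1773 = -63251567/23102190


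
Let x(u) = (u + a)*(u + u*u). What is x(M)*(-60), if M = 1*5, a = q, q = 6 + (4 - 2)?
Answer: -23400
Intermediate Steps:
q = 8 (q = 6 + 2 = 8)
a = 8
M = 5
x(u) = (8 + u)*(u + u**2) (x(u) = (u + 8)*(u + u*u) = (8 + u)*(u + u**2))
x(M)*(-60) = (5*(8 + 5**2 + 9*5))*(-60) = (5*(8 + 25 + 45))*(-60) = (5*78)*(-60) = 390*(-60) = -23400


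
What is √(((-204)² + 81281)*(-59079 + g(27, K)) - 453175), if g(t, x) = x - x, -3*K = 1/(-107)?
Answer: I*√7261085038 ≈ 85212.0*I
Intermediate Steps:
K = 1/321 (K = -⅓/(-107) = -⅓*(-1/107) = 1/321 ≈ 0.0031153)
g(t, x) = 0
√(((-204)² + 81281)*(-59079 + g(27, K)) - 453175) = √(((-204)² + 81281)*(-59079 + 0) - 453175) = √((41616 + 81281)*(-59079) - 453175) = √(122897*(-59079) - 453175) = √(-7260631863 - 453175) = √(-7261085038) = I*√7261085038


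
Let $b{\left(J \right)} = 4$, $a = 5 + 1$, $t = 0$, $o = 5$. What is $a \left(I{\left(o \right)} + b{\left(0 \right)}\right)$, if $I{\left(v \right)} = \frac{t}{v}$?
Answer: $24$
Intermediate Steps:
$a = 6$
$I{\left(v \right)} = 0$ ($I{\left(v \right)} = \frac{0}{v} = 0$)
$a \left(I{\left(o \right)} + b{\left(0 \right)}\right) = 6 \left(0 + 4\right) = 6 \cdot 4 = 24$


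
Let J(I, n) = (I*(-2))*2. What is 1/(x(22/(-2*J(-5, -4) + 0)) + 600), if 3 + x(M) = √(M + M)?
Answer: 5970/3564101 - I*√110/3564101 ≈ 0.001675 - 2.9427e-6*I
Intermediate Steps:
J(I, n) = -4*I (J(I, n) = -2*I*2 = -4*I)
x(M) = -3 + √2*√M (x(M) = -3 + √(M + M) = -3 + √(2*M) = -3 + √2*√M)
1/(x(22/(-2*J(-5, -4) + 0)) + 600) = 1/((-3 + √2*√(22/(-(-8)*(-5) + 0))) + 600) = 1/((-3 + √2*√(22/(-2*20 + 0))) + 600) = 1/((-3 + √2*√(22/(-40 + 0))) + 600) = 1/((-3 + √2*√(22/(-40))) + 600) = 1/((-3 + √2*√(22*(-1/40))) + 600) = 1/((-3 + √2*√(-11/20)) + 600) = 1/((-3 + √2*(I*√55/10)) + 600) = 1/((-3 + I*√110/10) + 600) = 1/(597 + I*√110/10)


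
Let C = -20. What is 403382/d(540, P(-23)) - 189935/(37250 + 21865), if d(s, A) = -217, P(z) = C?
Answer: -682489795/366513 ≈ -1862.1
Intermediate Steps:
P(z) = -20
403382/d(540, P(-23)) - 189935/(37250 + 21865) = 403382/(-217) - 189935/(37250 + 21865) = 403382*(-1/217) - 189935/59115 = -57626/31 - 189935*1/59115 = -57626/31 - 37987/11823 = -682489795/366513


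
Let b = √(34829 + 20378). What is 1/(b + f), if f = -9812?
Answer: -9812/96220137 - √55207/96220137 ≈ -0.00010442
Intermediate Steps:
b = √55207 ≈ 234.96
1/(b + f) = 1/(√55207 - 9812) = 1/(-9812 + √55207)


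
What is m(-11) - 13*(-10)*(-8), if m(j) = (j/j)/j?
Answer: -11441/11 ≈ -1040.1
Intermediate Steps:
m(j) = 1/j
m(-11) - 13*(-10)*(-8) = 1/(-11) - 13*(-10)*(-8) = -1/11 + 130*(-8) = -1/11 - 1040 = -11441/11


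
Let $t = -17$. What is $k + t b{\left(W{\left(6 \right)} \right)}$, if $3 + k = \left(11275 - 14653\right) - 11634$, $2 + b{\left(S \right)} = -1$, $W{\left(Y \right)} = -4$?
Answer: $-14964$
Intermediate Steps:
$b{\left(S \right)} = -3$ ($b{\left(S \right)} = -2 - 1 = -3$)
$k = -15015$ ($k = -3 + \left(\left(11275 - 14653\right) - 11634\right) = -3 - 15012 = -15015$)
$k + t b{\left(W{\left(6 \right)} \right)} = -15015 - -51 = -15015 + 51 = -14964$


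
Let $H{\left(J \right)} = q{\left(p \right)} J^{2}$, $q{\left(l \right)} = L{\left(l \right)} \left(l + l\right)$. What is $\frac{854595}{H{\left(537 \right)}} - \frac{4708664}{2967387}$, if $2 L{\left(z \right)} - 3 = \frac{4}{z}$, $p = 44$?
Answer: $- \frac{20236593005879}{12930614373912} \approx -1.565$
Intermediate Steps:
$L{\left(z \right)} = \frac{3}{2} + \frac{2}{z}$ ($L{\left(z \right)} = \frac{3}{2} + \frac{4 \frac{1}{z}}{2} = \frac{3}{2} + \frac{2}{z}$)
$q{\left(l \right)} = 2 l \left(\frac{3}{2} + \frac{2}{l}\right)$ ($q{\left(l \right)} = \left(\frac{3}{2} + \frac{2}{l}\right) \left(l + l\right) = \left(\frac{3}{2} + \frac{2}{l}\right) 2 l = 2 l \left(\frac{3}{2} + \frac{2}{l}\right)$)
$H{\left(J \right)} = 136 J^{2}$ ($H{\left(J \right)} = \left(4 + 3 \cdot 44\right) J^{2} = \left(4 + 132\right) J^{2} = 136 J^{2}$)
$\frac{854595}{H{\left(537 \right)}} - \frac{4708664}{2967387} = \frac{854595}{136 \cdot 537^{2}} - \frac{4708664}{2967387} = \frac{854595}{136 \cdot 288369} - \frac{4708664}{2967387} = \frac{854595}{39218184} - \frac{4708664}{2967387} = 854595 \cdot \frac{1}{39218184} - \frac{4708664}{2967387} = \frac{94955}{4357576} - \frac{4708664}{2967387} = - \frac{20236593005879}{12930614373912}$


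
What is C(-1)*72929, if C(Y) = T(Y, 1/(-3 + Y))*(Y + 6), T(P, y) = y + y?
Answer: -364645/2 ≈ -1.8232e+5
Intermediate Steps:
T(P, y) = 2*y
C(Y) = 2*(6 + Y)/(-3 + Y) (C(Y) = (2/(-3 + Y))*(Y + 6) = (2/(-3 + Y))*(6 + Y) = 2*(6 + Y)/(-3 + Y))
C(-1)*72929 = (2*(6 - 1)/(-3 - 1))*72929 = (2*5/(-4))*72929 = (2*(-¼)*5)*72929 = -5/2*72929 = -364645/2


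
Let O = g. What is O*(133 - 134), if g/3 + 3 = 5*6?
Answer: -81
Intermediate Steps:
g = 81 (g = -9 + 3*(5*6) = -9 + 3*30 = -9 + 90 = 81)
O = 81
O*(133 - 134) = 81*(133 - 134) = 81*(-1) = -81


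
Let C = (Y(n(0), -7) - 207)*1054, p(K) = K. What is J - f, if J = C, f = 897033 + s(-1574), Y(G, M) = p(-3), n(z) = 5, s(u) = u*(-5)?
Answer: -1126243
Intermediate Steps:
s(u) = -5*u
Y(G, M) = -3
C = -221340 (C = (-3 - 207)*1054 = -210*1054 = -221340)
f = 904903 (f = 897033 - 5*(-1574) = 897033 + 7870 = 904903)
J = -221340
J - f = -221340 - 1*904903 = -221340 - 904903 = -1126243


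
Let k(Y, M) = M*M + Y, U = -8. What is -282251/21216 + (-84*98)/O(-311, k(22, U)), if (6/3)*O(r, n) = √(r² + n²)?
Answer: -16603/1248 - 16464*√104117/104117 ≈ -64.328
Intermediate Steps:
k(Y, M) = Y + M² (k(Y, M) = M² + Y = Y + M²)
O(r, n) = √(n² + r²)/2 (O(r, n) = √(r² + n²)/2 = √(n² + r²)/2)
-282251/21216 + (-84*98)/O(-311, k(22, U)) = -282251/21216 + (-84*98)/((√((22 + (-8)²)² + (-311)²)/2)) = -282251*1/21216 - 8232*2/√((22 + 64)² + 96721) = -16603/1248 - 8232*2/√(86² + 96721) = -16603/1248 - 8232*2/√(7396 + 96721) = -16603/1248 - 8232*2*√104117/104117 = -16603/1248 - 16464*√104117/104117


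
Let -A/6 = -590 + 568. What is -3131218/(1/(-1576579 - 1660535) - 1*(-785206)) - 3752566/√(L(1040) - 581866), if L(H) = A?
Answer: -10136109624852/2541801335483 + 1876283*I*√581734/290867 ≈ -3.9878 + 4920.0*I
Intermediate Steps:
A = 132 (A = -6*(-590 + 568) = -6*(-22) = 132)
L(H) = 132
-3131218/(1/(-1576579 - 1660535) - 1*(-785206)) - 3752566/√(L(1040) - 581866) = -3131218/(1/(-1576579 - 1660535) - 1*(-785206)) - 3752566/√(132 - 581866) = -3131218/(1/(-3237114) + 785206) - 3752566*(-I*√581734/581734) = -3131218/(-1/3237114 + 785206) - 3752566*(-I*√581734/581734) = -3131218/2541801335483/3237114 - (-1876283)*I*√581734/290867 = -3131218*3237114/2541801335483 + 1876283*I*√581734/290867 = -10136109624852/2541801335483 + 1876283*I*√581734/290867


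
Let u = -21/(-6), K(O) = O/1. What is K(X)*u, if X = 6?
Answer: 21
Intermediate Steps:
K(O) = O (K(O) = O*1 = O)
u = 7/2 (u = -21*(-⅙) = 7/2 ≈ 3.5000)
K(X)*u = 6*(7/2) = 21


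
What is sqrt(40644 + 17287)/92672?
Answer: sqrt(57931)/92672 ≈ 0.0025972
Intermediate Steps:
sqrt(40644 + 17287)/92672 = sqrt(57931)*(1/92672) = sqrt(57931)/92672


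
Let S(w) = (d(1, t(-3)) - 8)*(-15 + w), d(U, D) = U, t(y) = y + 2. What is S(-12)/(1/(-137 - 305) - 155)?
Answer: -27846/22837 ≈ -1.2193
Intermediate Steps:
t(y) = 2 + y
S(w) = 105 - 7*w (S(w) = (1 - 8)*(-15 + w) = -7*(-15 + w) = 105 - 7*w)
S(-12)/(1/(-137 - 305) - 155) = (105 - 7*(-12))/(1/(-137 - 305) - 155) = (105 + 84)/(1/(-442) - 155) = 189/(-1/442 - 155) = 189/(-68511/442) = 189*(-442/68511) = -27846/22837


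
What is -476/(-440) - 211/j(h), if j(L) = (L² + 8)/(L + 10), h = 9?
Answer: -430399/9790 ≈ -43.963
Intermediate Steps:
j(L) = (8 + L²)/(10 + L)
-476/(-440) - 211/j(h) = -476/(-440) - 211*(10 + 9)/(8 + 9²) = -476*(-1/440) - 211*19/(8 + 81) = 119/110 - 211/((1/19)*89) = 119/110 - 211/89/19 = 119/110 - 211*19/89 = 119/110 - 4009/89 = -430399/9790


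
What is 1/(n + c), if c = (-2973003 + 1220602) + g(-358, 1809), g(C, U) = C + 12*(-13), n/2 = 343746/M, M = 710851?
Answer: -710851/1246060693173 ≈ -5.7048e-7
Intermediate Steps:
n = 687492/710851 (n = 2*(343746/710851) = 687492/710851 ≈ 0.96714)
g(C, U) = -156 + C (g(C, U) = C - 156 = -156 + C)
c = -1752915 (c = (-2973003 + 1220602) + (-156 - 358) = -1752401 - 514 = -1752915)
1/(n + c) = 1/(687492/710851 - 1752915) = 1/(-1246060693173/710851) = -710851/1246060693173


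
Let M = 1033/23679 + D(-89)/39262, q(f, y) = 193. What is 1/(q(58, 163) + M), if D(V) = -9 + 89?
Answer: 464842449/89735818640 ≈ 0.0051801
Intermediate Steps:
D(V) = 80
M = 21225983/464842449 (M = 1033/23679 + 80/39262 = 1033*(1/23679) + 80*(1/39262) = 1033/23679 + 40/19631 = 21225983/464842449 ≈ 0.045663)
1/(q(58, 163) + M) = 1/(193 + 21225983/464842449) = 1/(89735818640/464842449) = 464842449/89735818640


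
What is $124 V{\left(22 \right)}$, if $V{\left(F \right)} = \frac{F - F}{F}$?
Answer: $0$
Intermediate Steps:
$V{\left(F \right)} = 0$ ($V{\left(F \right)} = \frac{0}{F} = 0$)
$124 V{\left(22 \right)} = 124 \cdot 0 = 0$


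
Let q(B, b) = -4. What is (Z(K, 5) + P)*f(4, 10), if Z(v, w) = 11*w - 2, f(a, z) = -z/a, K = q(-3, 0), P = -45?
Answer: -20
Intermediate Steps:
K = -4
f(a, z) = -z/a
Z(v, w) = -2 + 11*w
(Z(K, 5) + P)*f(4, 10) = ((-2 + 11*5) - 45)*(-1*10/4) = ((-2 + 55) - 45)*(-1*10*¼) = (53 - 45)*(-5/2) = 8*(-5/2) = -20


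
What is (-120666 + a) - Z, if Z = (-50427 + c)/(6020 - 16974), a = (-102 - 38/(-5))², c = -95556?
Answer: -30607657739/273850 ≈ -1.1177e+5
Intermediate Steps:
a = 222784/25 (a = (-102 - 38*(-⅕))² = (-102 + 38/5)² = (-472/5)² = 222784/25 ≈ 8911.4)
Z = 145983/10954 (Z = (-50427 - 95556)/(6020 - 16974) = -145983/(-10954) = -145983*(-1/10954) = 145983/10954 ≈ 13.327)
(-120666 + a) - Z = (-120666 + 222784/25) - 1*145983/10954 = -2793866/25 - 145983/10954 = -30607657739/273850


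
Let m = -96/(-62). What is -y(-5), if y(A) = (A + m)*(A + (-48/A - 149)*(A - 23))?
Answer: 2085537/155 ≈ 13455.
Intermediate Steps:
m = 48/31 (m = -96*(-1/62) = 48/31 ≈ 1.5484)
y(A) = (48/31 + A)*(A + (-149 - 48/A)*(-23 + A)) (y(A) = (A + 48/31)*(A + (-48/A - 149)*(A - 23)) = (48/31 + A)*(A + (-149 - 48/A)*(-23 + A)))
-y(-5) = -(52992 - 5*(196416 - 4588*(-5)**2 + 97645*(-5)))/(31*(-5)) = -(-1)*(52992 - 5*(196416 - 4588*25 - 488225))/(31*5) = -(-1)*(52992 - 5*(196416 - 114700 - 488225))/(31*5) = -(-1)*(52992 - 5*(-406509))/(31*5) = -(-1)*(52992 + 2032545)/(31*5) = -(-1)*2085537/(31*5) = -1*(-2085537/155) = 2085537/155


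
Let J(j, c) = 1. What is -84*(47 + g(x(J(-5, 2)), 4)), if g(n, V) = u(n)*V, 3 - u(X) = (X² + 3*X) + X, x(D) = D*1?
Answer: -3276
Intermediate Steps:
x(D) = D
u(X) = 3 - X² - 4*X (u(X) = 3 - ((X² + 3*X) + X) = 3 - (X² + 4*X) = 3 + (-X² - 4*X) = 3 - X² - 4*X)
g(n, V) = V*(3 - n² - 4*n) (g(n, V) = (3 - n² - 4*n)*V = V*(3 - n² - 4*n))
-84*(47 + g(x(J(-5, 2)), 4)) = -84*(47 + 4*(3 - 1*1² - 4*1)) = -84*(47 + 4*(3 - 1*1 - 4)) = -84*(47 + 4*(3 - 1 - 4)) = -84*(47 + 4*(-2)) = -84*(47 - 8) = -84*39 = -3276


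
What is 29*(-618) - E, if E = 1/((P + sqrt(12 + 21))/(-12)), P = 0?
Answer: -17922 + 4*sqrt(33)/11 ≈ -17920.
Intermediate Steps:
E = -4*sqrt(33)/11 (E = 1/((0 + sqrt(12 + 21))/(-12)) = 1/(-(0 + sqrt(33))/12) = 1/(-sqrt(33)/12) = -4*sqrt(33)/11 ≈ -2.0889)
29*(-618) - E = 29*(-618) - (-4)*sqrt(33)/11 = -17922 + 4*sqrt(33)/11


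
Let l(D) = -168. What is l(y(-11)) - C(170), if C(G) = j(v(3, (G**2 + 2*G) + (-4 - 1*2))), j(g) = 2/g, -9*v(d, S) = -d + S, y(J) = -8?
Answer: -4910790/29231 ≈ -168.00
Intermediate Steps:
v(d, S) = -S/9 + d/9 (v(d, S) = -(-d + S)/9 = -(S - d)/9 = -S/9 + d/9)
C(G) = 2/(1 - 2*G/9 - G**2/9) (C(G) = 2/(-((G**2 + 2*G) + (-4 - 1*2))/9 + (1/9)*3) = 2/(-((G**2 + 2*G) + (-4 - 2))/9 + 1/3) = 2/(-((G**2 + 2*G) - 6)/9 + 1/3) = 2/(-(-6 + G**2 + 2*G)/9 + 1/3) = 2/((2/3 - 2*G/9 - G**2/9) + 1/3) = 2/(1 - 2*G/9 - G**2/9))
l(y(-11)) - C(170) = -168 - (-18)/(-9 + 170**2 + 2*170) = -168 - (-18)/(-9 + 28900 + 340) = -168 - (-18)/29231 = -168 - 1*(-18/29231) = -168 + 18/29231 = -4910790/29231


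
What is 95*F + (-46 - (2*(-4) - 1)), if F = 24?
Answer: 2243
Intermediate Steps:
95*F + (-46 - (2*(-4) - 1)) = 95*24 + (-46 - (2*(-4) - 1)) = 2280 + (-46 - (-8 - 1)) = 2280 + (-46 - 1*(-9)) = 2280 + (-46 + 9) = 2280 - 37 = 2243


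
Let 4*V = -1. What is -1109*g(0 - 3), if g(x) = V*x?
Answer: -3327/4 ≈ -831.75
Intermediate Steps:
V = -¼ (V = (¼)*(-1) = -¼ ≈ -0.25000)
g(x) = -x/4
-1109*g(0 - 3) = -(-1109)*(0 - 3)/4 = -(-1109)*(-3)/4 = -1109*¾ = -3327/4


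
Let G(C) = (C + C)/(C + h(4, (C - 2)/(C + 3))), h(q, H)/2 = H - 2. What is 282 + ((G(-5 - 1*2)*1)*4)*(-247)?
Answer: -1846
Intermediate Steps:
h(q, H) = -4 + 2*H (h(q, H) = 2*(H - 2) = 2*(-2 + H) = -4 + 2*H)
G(C) = 2*C/(-4 + C + 2*(-2 + C)/(3 + C)) (G(C) = (C + C)/(C + (-4 + 2*((C - 2)/(C + 3)))) = (2*C)/(C + (-4 + 2*((-2 + C)/(3 + C)))) = (2*C)/(C + (-4 + 2*(-2 + C)/(3 + C))) = (2*C)/(-4 + C + 2*(-2 + C)/(3 + C)) = 2*C/(-4 + C + 2*(-2 + C)/(3 + C)))
282 + ((G(-5 - 1*2)*1)*4)*(-247) = 282 + (((2*(-5 - 1*2)*(3 + (-5 - 1*2))/(-16 + (-5 - 1*2) + (-5 - 1*2)²))*1)*4)*(-247) = 282 + (((2*(-5 - 2)*(3 + (-5 - 2))/(-16 + (-5 - 2) + (-5 - 2)²))*1)*4)*(-247) = 282 + (((2*(-7)*(3 - 7)/(-16 - 7 + (-7)²))*1)*4)*(-247) = 282 + (((2*(-7)*(-4)/(-16 - 7 + 49))*1)*4)*(-247) = 282 + (((2*(-7)*(-4)/26)*1)*4)*(-247) = 282 + (((2*(-7)*(1/26)*(-4))*1)*4)*(-247) = 282 + (((28/13)*1)*4)*(-247) = 282 + ((28/13)*4)*(-247) = 282 + (112/13)*(-247) = 282 - 2128 = -1846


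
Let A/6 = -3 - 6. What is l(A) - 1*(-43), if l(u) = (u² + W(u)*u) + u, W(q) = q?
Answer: 5821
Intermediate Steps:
A = -54 (A = 6*(-3 - 6) = 6*(-9) = -54)
l(u) = u + 2*u² (l(u) = (u² + u*u) + u = (u² + u²) + u = 2*u² + u = u + 2*u²)
l(A) - 1*(-43) = -54*(1 + 2*(-54)) - 1*(-43) = -54*(1 - 108) + 43 = -54*(-107) + 43 = 5778 + 43 = 5821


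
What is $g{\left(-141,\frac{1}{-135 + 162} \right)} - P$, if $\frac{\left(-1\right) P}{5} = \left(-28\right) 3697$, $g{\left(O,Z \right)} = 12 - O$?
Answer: $-517427$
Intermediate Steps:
$P = 517580$ ($P = - 5 \left(\left(-28\right) 3697\right) = \left(-5\right) \left(-103516\right) = 517580$)
$g{\left(-141,\frac{1}{-135 + 162} \right)} - P = \left(12 - -141\right) - 517580 = \left(12 + 141\right) - 517580 = 153 - 517580 = -517427$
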